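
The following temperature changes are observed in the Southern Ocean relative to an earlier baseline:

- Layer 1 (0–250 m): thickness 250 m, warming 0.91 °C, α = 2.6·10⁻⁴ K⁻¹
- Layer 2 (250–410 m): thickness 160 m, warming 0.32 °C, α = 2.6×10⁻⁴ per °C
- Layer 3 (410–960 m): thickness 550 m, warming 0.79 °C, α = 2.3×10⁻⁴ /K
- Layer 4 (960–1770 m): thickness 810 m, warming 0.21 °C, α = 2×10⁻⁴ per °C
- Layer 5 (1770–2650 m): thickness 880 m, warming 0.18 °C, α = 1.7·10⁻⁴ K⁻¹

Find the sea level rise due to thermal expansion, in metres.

about 0.233 m

Layer 1: 2.6×10⁻⁴ × 250 × 0.91 = 0.05915 m
250–410 m: 0.32 × 2.6×10⁻⁴ × 160 = 0.013312 m
Layer 3: 550 × 0.79 × 2.3×10⁻⁴ = 0.099935 m
810 × 0.21 × 2×10⁻⁴ = 0.03402 m
1770–2650 m: 1.7×10⁻⁴ × 880 × 0.18 = 0.026928 m
Δh = 0.05915 + 0.013312 + 0.099935 + 0.03402 + 0.026928 = 0.233345 m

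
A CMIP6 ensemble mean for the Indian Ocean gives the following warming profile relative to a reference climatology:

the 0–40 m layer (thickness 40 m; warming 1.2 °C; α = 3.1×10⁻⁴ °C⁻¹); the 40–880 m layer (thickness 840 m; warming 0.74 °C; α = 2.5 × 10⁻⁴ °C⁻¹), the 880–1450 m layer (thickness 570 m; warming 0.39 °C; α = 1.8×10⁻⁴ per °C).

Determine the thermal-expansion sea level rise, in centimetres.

Δh = 21.0 cm

0–40 m: 40 × 3.1×10⁻⁴ × 1.2 = 0.01488 m
840 × 2.5×10⁻⁴ × 0.74 = 0.15540 m
570 × 0.39 × 1.8×10⁻⁴ = 0.040014 m
Δh = 0.01488 + 0.15540 + 0.040014 = 0.210294 m ≈ 21.0 cm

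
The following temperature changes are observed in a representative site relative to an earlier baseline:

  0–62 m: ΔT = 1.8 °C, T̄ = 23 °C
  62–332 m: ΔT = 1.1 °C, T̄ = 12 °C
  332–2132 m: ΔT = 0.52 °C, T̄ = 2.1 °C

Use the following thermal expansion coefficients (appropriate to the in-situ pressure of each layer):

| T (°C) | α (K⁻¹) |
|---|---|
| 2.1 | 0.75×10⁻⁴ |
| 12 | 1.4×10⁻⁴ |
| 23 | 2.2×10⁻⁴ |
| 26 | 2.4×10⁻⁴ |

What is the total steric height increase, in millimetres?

136 mm of thermosteric rise

Layer 1 at 23 °C → α = 2.2×10⁻⁴ K⁻¹
Layer 2 at 12 °C → α = 1.4×10⁻⁴ K⁻¹
Layer 3 at 2.1 °C → α = 0.75×10⁻⁴ K⁻¹
0–62 m: 62 × 1.8 × 2.2×10⁻⁴ = 0.024552 m
Layer 2: 1.1 × 270 × 1.4×10⁻⁴ = 0.04158 m
332–2132 m: 1800 × 0.52 × 0.75×10⁻⁴ = 0.07020 m
Δh = 0.024552 + 0.04158 + 0.07020 = 0.136332 m ≈ 136 mm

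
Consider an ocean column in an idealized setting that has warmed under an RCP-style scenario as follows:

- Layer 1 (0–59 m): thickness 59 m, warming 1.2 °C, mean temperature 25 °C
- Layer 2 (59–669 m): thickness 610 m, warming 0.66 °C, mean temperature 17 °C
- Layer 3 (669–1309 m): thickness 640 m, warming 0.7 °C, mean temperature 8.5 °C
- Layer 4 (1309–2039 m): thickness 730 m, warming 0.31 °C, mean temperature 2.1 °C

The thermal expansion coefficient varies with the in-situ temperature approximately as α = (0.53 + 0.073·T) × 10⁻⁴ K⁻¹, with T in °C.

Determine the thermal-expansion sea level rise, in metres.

Layer 1: α = (0.53 + 0.073×25)×10⁻⁴ = 2.355×10⁻⁴ K⁻¹
Layer 2: α = (0.53 + 0.073×17)×10⁻⁴ = 1.771×10⁻⁴ K⁻¹
Layer 3: α = (0.53 + 0.073×8.5)×10⁻⁴ = 1.1505×10⁻⁴ K⁻¹
Layer 4: α = (0.53 + 0.073×2.1)×10⁻⁴ = 0.6833×10⁻⁴ K⁻¹
2.355×10⁻⁴ × 1.2 × 59 = 0.0166734 m
Layer 2: 610 × 1.771×10⁻⁴ × 0.66 = 0.07130046 m
Layer 3: 0.7 × 640 × 1.1505×10⁻⁴ = 0.0515424 m
0.6833×10⁻⁴ × 0.31 × 730 = 0.015463079 m
Δh = 0.0166734 + 0.07130046 + 0.0515424 + 0.015463079 = 0.154979339 m

about 0.155 m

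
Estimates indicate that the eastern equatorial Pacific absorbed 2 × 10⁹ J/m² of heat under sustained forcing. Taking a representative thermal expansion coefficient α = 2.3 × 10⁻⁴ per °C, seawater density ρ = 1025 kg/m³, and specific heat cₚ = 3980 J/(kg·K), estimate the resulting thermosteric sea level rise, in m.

Δh = αQ/(ρcₚ) = 2.3×10⁻⁴ × 2×10⁹ / (1025 × 3980) ≈ 0.11276 m

Δh = 0.113 m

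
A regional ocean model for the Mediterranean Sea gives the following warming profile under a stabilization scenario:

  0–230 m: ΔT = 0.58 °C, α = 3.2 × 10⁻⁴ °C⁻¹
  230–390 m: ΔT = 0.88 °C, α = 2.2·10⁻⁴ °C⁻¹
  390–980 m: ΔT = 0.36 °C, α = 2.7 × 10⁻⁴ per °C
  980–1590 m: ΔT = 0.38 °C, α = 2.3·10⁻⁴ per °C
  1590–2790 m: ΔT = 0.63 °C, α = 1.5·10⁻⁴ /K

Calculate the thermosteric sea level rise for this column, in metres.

0–230 m: 230 × 0.58 × 3.2×10⁻⁴ = 0.042688 m
160 × 0.88 × 2.2×10⁻⁴ = 0.030976 m
Layer 3: 2.7×10⁻⁴ × 0.36 × 590 = 0.057348 m
980–1590 m: 0.38 × 2.3×10⁻⁴ × 610 = 0.053314 m
Layer 5: 1200 × 0.63 × 1.5×10⁻⁴ = 0.11340 m
Δh = 0.042688 + 0.030976 + 0.057348 + 0.053314 + 0.11340 = 0.297726 m

0.298 m of thermosteric rise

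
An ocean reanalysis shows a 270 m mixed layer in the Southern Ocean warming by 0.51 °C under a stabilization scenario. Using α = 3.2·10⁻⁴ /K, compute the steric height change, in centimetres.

Δh = αΔT·H = 3.2×10⁻⁴ × 0.51 × 270 = 0.044064 m

4.4 cm of thermosteric rise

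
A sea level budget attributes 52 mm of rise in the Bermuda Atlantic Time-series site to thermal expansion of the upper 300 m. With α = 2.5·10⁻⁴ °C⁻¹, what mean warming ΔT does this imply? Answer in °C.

about 0.693 °C

ΔT = Δh/(αH) = 0.052 / (2.5×10⁻⁴ × 300) ≈ 0.6933 °C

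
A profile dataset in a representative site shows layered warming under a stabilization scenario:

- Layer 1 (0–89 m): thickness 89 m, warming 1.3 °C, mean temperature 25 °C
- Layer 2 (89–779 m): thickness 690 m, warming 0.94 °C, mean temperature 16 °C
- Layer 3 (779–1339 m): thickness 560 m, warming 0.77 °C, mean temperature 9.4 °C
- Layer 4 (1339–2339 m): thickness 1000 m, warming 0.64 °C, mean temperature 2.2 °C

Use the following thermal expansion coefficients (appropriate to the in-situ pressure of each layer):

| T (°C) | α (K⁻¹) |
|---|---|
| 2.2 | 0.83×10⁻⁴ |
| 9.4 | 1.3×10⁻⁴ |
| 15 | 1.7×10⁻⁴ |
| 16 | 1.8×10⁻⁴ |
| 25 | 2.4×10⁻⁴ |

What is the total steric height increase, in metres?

Layer 1 at 25 °C → α = 2.4×10⁻⁴ K⁻¹
Layer 2 at 16 °C → α = 1.8×10⁻⁴ K⁻¹
Layer 3 at 9.4 °C → α = 1.3×10⁻⁴ K⁻¹
Layer 4 at 2.2 °C → α = 0.83×10⁻⁴ K⁻¹
Layer 1: 1.3 × 89 × 2.4×10⁻⁴ = 0.027768 m
Layer 2: 0.94 × 1.8×10⁻⁴ × 690 = 0.116748 m
779–1339 m: 1.3×10⁻⁴ × 0.77 × 560 = 0.056056 m
0.64 × 1000 × 0.83×10⁻⁴ = 0.05312 m
Δh = 0.027768 + 0.116748 + 0.056056 + 0.05312 = 0.253692 m ≈ 0.254 m

Δh = 0.254 m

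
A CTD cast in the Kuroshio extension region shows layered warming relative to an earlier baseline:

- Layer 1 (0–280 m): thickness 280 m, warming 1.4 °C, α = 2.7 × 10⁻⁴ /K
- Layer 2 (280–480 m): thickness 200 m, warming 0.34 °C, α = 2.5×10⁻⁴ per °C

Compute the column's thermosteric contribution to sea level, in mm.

1.4 × 2.7×10⁻⁴ × 280 = 0.10584 m
Layer 2: 2.5×10⁻⁴ × 0.34 × 200 = 0.01700 m
Δh = 0.10584 + 0.01700 = 0.12284 m ≈ 123 mm

123 mm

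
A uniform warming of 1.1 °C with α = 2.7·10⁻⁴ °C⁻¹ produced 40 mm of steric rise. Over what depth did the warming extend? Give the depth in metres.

H ≈ 130 m

H = Δh/(αΔT) = 0.04 / (2.7×10⁻⁴ × 1.1) ≈ 134.7 m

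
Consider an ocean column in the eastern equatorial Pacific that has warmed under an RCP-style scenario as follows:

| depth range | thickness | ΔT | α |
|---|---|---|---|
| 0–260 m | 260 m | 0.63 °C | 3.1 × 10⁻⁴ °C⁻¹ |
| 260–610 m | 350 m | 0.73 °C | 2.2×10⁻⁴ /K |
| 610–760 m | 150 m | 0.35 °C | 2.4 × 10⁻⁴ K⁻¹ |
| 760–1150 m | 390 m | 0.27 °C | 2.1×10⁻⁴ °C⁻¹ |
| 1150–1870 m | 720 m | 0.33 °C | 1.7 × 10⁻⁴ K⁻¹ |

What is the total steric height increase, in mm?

Δh ≈ 180 mm

3.1×10⁻⁴ × 0.63 × 260 = 0.050778 m
0.73 × 2.2×10⁻⁴ × 350 = 0.05621 m
610–760 m: 150 × 0.35 × 2.4×10⁻⁴ = 0.01260 m
760–1150 m: 2.1×10⁻⁴ × 0.27 × 390 = 0.022113 m
Layer 5: 0.33 × 1.7×10⁻⁴ × 720 = 0.040392 m
Δh = 0.050778 + 0.05621 + 0.01260 + 0.022113 + 0.040392 = 0.182093 m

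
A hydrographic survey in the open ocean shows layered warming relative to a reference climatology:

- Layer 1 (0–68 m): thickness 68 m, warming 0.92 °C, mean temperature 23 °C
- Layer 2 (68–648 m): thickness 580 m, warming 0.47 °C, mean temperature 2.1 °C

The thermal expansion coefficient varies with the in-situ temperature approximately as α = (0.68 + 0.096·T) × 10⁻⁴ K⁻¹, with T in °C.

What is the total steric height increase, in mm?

Δh = 42.1 mm

Layer 1: α = (0.68 + 0.096×23)×10⁻⁴ = 2.888×10⁻⁴ K⁻¹
Layer 2: α = (0.68 + 0.096×2.1)×10⁻⁴ = 0.8816×10⁻⁴ K⁻¹
0–68 m: 68 × 2.888×10⁻⁴ × 0.92 = 0.018067328 m
68–648 m: 580 × 0.47 × 0.8816×10⁻⁴ = 0.024032416 m
Δh = 0.018067328 + 0.024032416 = 0.042099744 m ≈ 42.1 mm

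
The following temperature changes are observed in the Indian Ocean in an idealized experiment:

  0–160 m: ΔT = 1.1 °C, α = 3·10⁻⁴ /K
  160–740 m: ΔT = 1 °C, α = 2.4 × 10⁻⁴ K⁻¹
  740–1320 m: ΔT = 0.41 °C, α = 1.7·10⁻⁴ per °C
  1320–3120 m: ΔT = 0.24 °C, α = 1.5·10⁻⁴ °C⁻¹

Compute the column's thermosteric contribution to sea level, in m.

about 0.297 m

3×10⁻⁴ × 160 × 1.1 = 0.05280 m
2.4×10⁻⁴ × 580 × 1 = 0.13920 m
Layer 3: 580 × 1.7×10⁻⁴ × 0.41 = 0.040426 m
Layer 4: 1800 × 1.5×10⁻⁴ × 0.24 = 0.06480 m
Δh = 0.05280 + 0.13920 + 0.040426 + 0.06480 = 0.297226 m ≈ 0.297 m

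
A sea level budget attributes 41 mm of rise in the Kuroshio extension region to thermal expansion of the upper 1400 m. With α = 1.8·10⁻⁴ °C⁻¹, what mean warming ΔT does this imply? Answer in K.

ΔT ≈ 0.16 K

ΔT = Δh/(αH) = 0.041 / (1.8×10⁻⁴ × 1400) ≈ 0.1627 K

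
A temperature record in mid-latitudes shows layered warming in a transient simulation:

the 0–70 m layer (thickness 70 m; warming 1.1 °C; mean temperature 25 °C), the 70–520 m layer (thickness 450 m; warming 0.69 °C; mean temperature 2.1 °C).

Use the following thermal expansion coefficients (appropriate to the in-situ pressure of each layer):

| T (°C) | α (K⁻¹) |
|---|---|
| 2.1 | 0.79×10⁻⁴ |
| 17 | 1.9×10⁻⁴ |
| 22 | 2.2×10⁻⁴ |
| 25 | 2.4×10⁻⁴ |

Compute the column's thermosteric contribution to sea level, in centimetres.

Δh = 4.30 cm

Layer 1 at 25 °C → α = 2.4×10⁻⁴ K⁻¹
Layer 2 at 2.1 °C → α = 0.79×10⁻⁴ K⁻¹
0–70 m: 70 × 2.4×10⁻⁴ × 1.1 = 0.01848 m
Layer 2: 450 × 0.69 × 0.79×10⁻⁴ = 0.0245295 m
Δh = 0.01848 + 0.0245295 = 0.0430095 m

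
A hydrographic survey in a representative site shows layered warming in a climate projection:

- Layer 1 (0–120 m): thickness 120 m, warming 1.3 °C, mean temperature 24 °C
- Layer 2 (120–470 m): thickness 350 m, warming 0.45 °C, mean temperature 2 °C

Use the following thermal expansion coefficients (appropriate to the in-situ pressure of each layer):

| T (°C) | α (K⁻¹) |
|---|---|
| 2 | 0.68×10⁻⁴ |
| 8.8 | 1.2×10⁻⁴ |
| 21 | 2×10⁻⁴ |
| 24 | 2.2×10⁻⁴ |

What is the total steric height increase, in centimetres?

4.5 cm of thermosteric rise

Layer 1 at 24 °C → α = 2.2×10⁻⁴ K⁻¹
Layer 2 at 2 °C → α = 0.68×10⁻⁴ K⁻¹
Layer 1: 120 × 2.2×10⁻⁴ × 1.3 = 0.03432 m
350 × 0.68×10⁻⁴ × 0.45 = 0.01071 m
Δh = 0.03432 + 0.01071 = 0.04503 m ≈ 4.5 cm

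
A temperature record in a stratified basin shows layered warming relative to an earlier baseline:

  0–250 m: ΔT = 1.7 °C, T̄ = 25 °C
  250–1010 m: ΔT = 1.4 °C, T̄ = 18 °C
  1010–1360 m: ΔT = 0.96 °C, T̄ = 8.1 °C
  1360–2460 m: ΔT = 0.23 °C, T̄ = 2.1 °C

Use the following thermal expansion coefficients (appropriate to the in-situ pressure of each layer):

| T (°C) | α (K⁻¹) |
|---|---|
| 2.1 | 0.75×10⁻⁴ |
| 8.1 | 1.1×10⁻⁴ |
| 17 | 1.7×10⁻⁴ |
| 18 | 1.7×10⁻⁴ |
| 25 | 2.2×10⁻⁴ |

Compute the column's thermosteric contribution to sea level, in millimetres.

Layer 1 at 25 °C → α = 2.2×10⁻⁴ K⁻¹
Layer 2 at 18 °C → α = 1.7×10⁻⁴ K⁻¹
Layer 3 at 8.1 °C → α = 1.1×10⁻⁴ K⁻¹
Layer 4 at 2.1 °C → α = 0.75×10⁻⁴ K⁻¹
1.7 × 2.2×10⁻⁴ × 250 = 0.09350 m
Layer 2: 1.4 × 1.7×10⁻⁴ × 760 = 0.18088 m
1010–1360 m: 0.96 × 350 × 1.1×10⁻⁴ = 0.03696 m
1100 × 0.75×10⁻⁴ × 0.23 = 0.018975 m
Δh = 0.09350 + 0.18088 + 0.03696 + 0.018975 = 0.330315 m

Δh = 330 mm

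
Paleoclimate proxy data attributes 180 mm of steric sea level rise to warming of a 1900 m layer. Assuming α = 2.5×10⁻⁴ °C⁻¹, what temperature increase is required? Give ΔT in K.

ΔT = Δh/(αH) = 0.18 / (2.5×10⁻⁴ × 1900) ≈ 0.3789 K

0.379 K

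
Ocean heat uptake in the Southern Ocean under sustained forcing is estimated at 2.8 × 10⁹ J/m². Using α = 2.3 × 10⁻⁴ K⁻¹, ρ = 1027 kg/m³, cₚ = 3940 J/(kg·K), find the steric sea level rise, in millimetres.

Δh = αQ/(ρcₚ) = 2.3×10⁻⁴ × 2.8×10⁹ / (1027 × 3940) ≈ 0.15915 m

159 mm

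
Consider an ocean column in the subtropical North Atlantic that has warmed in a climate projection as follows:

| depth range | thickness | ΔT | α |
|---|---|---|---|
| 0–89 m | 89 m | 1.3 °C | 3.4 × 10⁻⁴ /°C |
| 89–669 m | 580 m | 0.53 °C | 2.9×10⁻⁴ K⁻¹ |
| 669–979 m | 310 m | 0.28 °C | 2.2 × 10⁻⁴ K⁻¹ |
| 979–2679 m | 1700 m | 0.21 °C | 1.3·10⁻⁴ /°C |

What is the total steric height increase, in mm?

Δh = 190 mm

3.4×10⁻⁴ × 89 × 1.3 = 0.039338 m
Layer 2: 2.9×10⁻⁴ × 0.53 × 580 = 0.089146 m
2.2×10⁻⁴ × 0.28 × 310 = 0.019096 m
Layer 4: 1700 × 1.3×10⁻⁴ × 0.21 = 0.04641 m
Δh = 0.039338 + 0.089146 + 0.019096 + 0.04641 = 0.19399 m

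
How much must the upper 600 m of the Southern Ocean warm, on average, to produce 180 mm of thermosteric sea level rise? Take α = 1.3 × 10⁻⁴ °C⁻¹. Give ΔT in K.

about 2.31 K

ΔT = Δh/(αH) = 0.18 / (1.3×10⁻⁴ × 600) ≈ 2.308 K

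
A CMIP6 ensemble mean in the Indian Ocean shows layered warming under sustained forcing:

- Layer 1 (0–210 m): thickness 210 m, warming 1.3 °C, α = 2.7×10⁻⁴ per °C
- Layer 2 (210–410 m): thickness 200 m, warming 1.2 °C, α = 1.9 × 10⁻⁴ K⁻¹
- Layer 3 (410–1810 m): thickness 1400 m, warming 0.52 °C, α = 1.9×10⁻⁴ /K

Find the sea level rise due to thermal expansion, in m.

Δh ≈ 0.258 m

1.3 × 210 × 2.7×10⁻⁴ = 0.07371 m
Layer 2: 1.9×10⁻⁴ × 200 × 1.2 = 0.04560 m
Layer 3: 1400 × 1.9×10⁻⁴ × 0.52 = 0.13832 m
Δh = 0.07371 + 0.04560 + 0.13832 = 0.25763 m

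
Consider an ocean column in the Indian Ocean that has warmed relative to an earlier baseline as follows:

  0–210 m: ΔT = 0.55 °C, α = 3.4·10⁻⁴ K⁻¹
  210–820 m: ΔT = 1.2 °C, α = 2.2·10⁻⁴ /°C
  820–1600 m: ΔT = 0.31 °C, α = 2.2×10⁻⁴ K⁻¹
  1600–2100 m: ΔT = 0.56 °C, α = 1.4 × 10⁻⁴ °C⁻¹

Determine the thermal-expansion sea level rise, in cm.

29 cm of thermosteric rise

3.4×10⁻⁴ × 210 × 0.55 = 0.03927 m
Layer 2: 610 × 1.2 × 2.2×10⁻⁴ = 0.16104 m
820–1600 m: 2.2×10⁻⁴ × 780 × 0.31 = 0.053196 m
0.56 × 1.4×10⁻⁴ × 500 = 0.03920 m
Δh = 0.03927 + 0.16104 + 0.053196 + 0.03920 = 0.292706 m ≈ 29 cm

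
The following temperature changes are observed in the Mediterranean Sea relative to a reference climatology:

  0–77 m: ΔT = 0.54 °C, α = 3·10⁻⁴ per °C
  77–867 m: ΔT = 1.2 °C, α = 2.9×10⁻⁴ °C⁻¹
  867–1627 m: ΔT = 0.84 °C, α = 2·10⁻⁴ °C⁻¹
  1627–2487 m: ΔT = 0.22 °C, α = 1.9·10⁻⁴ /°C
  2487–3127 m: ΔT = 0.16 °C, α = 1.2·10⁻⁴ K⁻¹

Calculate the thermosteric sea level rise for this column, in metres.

Δh = 0.463 m

0–77 m: 0.54 × 3×10⁻⁴ × 77 = 0.012474 m
77–867 m: 2.9×10⁻⁴ × 790 × 1.2 = 0.27492 m
Layer 3: 760 × 2×10⁻⁴ × 0.84 = 0.12768 m
1627–2487 m: 1.9×10⁻⁴ × 860 × 0.22 = 0.035948 m
Layer 5: 1.2×10⁻⁴ × 640 × 0.16 = 0.012288 m
Δh = 0.012474 + 0.27492 + 0.12768 + 0.035948 + 0.012288 = 0.46331 m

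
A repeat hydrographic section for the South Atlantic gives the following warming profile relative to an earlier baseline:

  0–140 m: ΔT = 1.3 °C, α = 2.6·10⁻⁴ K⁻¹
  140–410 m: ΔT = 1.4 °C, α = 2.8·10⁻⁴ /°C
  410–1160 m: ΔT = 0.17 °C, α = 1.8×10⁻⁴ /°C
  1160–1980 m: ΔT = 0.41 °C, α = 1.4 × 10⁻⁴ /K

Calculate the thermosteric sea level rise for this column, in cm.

22 cm of thermosteric rise

1.3 × 2.6×10⁻⁴ × 140 = 0.04732 m
Layer 2: 2.8×10⁻⁴ × 1.4 × 270 = 0.10584 m
Layer 3: 1.8×10⁻⁴ × 0.17 × 750 = 0.02295 m
Layer 4: 820 × 1.4×10⁻⁴ × 0.41 = 0.047068 m
Δh = 0.04732 + 0.10584 + 0.02295 + 0.047068 = 0.223178 m ≈ 22 cm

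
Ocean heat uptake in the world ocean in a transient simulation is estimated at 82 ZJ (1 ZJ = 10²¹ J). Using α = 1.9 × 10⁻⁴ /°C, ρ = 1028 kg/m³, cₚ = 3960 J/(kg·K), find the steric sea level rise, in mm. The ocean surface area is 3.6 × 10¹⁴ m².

about 10.6 mm

Per unit area: Q = 82×10²¹ / (3.6×10¹⁴) ≈ 2.278×10⁸ J/m²
Δh = αQ/(ρcₚ) = 1.9×10⁻⁴ × 2.278×10⁸ / (1028 × 3960) ≈ 0.010632 m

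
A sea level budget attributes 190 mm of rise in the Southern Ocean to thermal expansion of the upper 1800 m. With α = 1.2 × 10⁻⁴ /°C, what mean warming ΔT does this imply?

ΔT = Δh/(αH) = 0.19 / (1.2×10⁻⁴ × 1800) ≈ 0.8796 K

0.880 K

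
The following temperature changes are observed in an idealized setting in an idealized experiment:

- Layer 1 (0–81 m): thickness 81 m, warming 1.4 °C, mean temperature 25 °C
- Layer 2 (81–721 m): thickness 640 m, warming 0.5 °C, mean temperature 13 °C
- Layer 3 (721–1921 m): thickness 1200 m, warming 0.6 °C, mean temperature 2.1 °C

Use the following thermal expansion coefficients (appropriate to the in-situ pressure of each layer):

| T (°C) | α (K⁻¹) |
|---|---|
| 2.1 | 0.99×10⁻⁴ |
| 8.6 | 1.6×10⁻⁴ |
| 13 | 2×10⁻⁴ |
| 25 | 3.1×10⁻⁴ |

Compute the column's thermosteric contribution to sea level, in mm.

about 170 mm

Layer 1 at 25 °C → α = 3.1×10⁻⁴ K⁻¹
Layer 2 at 13 °C → α = 2×10⁻⁴ K⁻¹
Layer 3 at 2.1 °C → α = 0.99×10⁻⁴ K⁻¹
Layer 1: 81 × 3.1×10⁻⁴ × 1.4 = 0.035154 m
Layer 2: 640 × 2×10⁻⁴ × 0.5 = 0.06400 m
Layer 3: 1200 × 0.6 × 0.99×10⁻⁴ = 0.07128 m
Δh = 0.035154 + 0.06400 + 0.07128 = 0.170434 m ≈ 170 mm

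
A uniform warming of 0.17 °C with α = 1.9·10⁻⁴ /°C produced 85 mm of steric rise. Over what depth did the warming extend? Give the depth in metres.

H ≈ 2630 m

H = Δh/(αΔT) = 0.085 / (1.9×10⁻⁴ × 0.17) ≈ 2632 m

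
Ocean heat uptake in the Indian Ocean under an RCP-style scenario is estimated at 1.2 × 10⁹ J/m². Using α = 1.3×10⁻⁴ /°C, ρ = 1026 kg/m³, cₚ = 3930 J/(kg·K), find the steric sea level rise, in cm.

Δh = αQ/(ρcₚ) = 1.3×10⁻⁴ × 1.2×10⁹ / (1026 × 3930) ≈ 0.038689 m

3.87 cm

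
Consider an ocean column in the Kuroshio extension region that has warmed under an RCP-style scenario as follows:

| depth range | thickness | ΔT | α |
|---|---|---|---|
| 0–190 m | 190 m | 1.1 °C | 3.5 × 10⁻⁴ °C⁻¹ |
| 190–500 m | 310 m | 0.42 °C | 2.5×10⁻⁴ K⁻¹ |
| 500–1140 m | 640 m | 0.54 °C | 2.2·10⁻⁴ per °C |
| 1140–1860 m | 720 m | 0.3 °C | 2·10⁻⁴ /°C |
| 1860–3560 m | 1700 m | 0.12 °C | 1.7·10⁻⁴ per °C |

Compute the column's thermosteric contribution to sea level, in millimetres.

Layer 1: 190 × 3.5×10⁻⁴ × 1.1 = 0.07315 m
0.42 × 2.5×10⁻⁴ × 310 = 0.03255 m
500–1140 m: 640 × 2.2×10⁻⁴ × 0.54 = 0.076032 m
1140–1860 m: 2×10⁻⁴ × 0.3 × 720 = 0.04320 m
1700 × 0.12 × 1.7×10⁻⁴ = 0.03468 m
Δh = 0.07315 + 0.03255 + 0.076032 + 0.04320 + 0.03468 = 0.259612 m

Δh ≈ 260 mm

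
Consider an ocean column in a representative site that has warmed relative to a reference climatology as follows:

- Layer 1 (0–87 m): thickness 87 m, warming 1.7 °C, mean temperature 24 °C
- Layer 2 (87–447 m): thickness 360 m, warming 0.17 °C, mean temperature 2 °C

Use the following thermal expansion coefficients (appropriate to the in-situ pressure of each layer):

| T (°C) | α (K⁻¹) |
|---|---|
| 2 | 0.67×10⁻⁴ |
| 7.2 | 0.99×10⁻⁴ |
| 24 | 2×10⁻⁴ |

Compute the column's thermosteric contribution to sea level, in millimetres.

Layer 1 at 24 °C → α = 2×10⁻⁴ K⁻¹
Layer 2 at 2 °C → α = 0.67×10⁻⁴ K⁻¹
0–87 m: 2×10⁻⁴ × 1.7 × 87 = 0.02958 m
0.17 × 0.67×10⁻⁴ × 360 = 0.0041004 m
Δh = 0.02958 + 0.0041004 = 0.0336804 m ≈ 33.7 mm

33.7 mm of thermosteric rise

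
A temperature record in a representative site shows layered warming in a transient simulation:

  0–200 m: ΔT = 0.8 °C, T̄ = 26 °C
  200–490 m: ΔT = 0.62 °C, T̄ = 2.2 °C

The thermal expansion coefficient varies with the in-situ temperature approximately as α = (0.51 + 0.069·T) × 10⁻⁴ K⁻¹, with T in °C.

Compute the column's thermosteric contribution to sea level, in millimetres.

Layer 1: α = (0.51 + 0.069×26)×10⁻⁴ = 2.304×10⁻⁴ K⁻¹
Layer 2: α = (0.51 + 0.069×2.2)×10⁻⁴ = 0.6618×10⁻⁴ K⁻¹
0.8 × 200 × 2.304×10⁻⁴ = 0.036864 m
290 × 0.6618×10⁻⁴ × 0.62 = 0.011899164 m
Δh = 0.036864 + 0.011899164 = 0.048763164 m ≈ 48.8 mm

48.8 mm of thermosteric rise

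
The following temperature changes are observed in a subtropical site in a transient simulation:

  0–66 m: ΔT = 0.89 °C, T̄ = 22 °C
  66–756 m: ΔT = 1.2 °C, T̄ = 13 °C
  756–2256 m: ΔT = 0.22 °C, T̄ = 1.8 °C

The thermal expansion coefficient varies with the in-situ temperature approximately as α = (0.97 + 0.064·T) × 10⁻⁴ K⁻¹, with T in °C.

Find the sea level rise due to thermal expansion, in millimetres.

Layer 1: α = (0.97 + 0.064×22)×10⁻⁴ = 2.378×10⁻⁴ K⁻¹
Layer 2: α = (0.97 + 0.064×13)×10⁻⁴ = 1.802×10⁻⁴ K⁻¹
Layer 3: α = (0.97 + 0.064×1.8)×10⁻⁴ = 1.0852×10⁻⁴ K⁻¹
Layer 1: 2.378×10⁻⁴ × 0.89 × 66 = 0.013968372 m
1.2 × 690 × 1.802×10⁻⁴ = 0.1492056 m
756–2256 m: 1500 × 1.0852×10⁻⁴ × 0.22 = 0.0358116 m
Δh = 0.013968372 + 0.1492056 + 0.0358116 = 0.198985572 m ≈ 199 mm

199 mm of thermosteric rise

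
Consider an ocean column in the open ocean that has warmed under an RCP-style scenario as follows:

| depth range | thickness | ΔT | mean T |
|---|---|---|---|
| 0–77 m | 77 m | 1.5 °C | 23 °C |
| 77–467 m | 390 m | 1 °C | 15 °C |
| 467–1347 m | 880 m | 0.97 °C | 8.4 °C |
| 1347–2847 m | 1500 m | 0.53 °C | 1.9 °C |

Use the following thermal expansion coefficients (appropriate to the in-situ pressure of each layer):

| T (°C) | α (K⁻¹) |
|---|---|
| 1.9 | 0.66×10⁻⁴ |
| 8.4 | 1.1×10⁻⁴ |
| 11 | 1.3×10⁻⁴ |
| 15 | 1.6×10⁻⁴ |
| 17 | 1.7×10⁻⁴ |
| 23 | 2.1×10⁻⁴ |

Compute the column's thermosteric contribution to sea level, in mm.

Δh ≈ 233 mm

Layer 1 at 23 °C → α = 2.1×10⁻⁴ K⁻¹
Layer 2 at 15 °C → α = 1.6×10⁻⁴ K⁻¹
Layer 3 at 8.4 °C → α = 1.1×10⁻⁴ K⁻¹
Layer 4 at 1.9 °C → α = 0.66×10⁻⁴ K⁻¹
Layer 1: 1.5 × 77 × 2.1×10⁻⁴ = 0.024255 m
77–467 m: 1 × 1.6×10⁻⁴ × 390 = 0.06240 m
467–1347 m: 0.97 × 880 × 1.1×10⁻⁴ = 0.093896 m
1500 × 0.66×10⁻⁴ × 0.53 = 0.05247 m
Δh = 0.024255 + 0.06240 + 0.093896 + 0.05247 = 0.233021 m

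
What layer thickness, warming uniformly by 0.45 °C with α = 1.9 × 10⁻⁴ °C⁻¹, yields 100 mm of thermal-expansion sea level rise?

H ≈ 1200 m

H = Δh/(αΔT) = 0.1 / (1.9×10⁻⁴ × 0.45) ≈ 1170 m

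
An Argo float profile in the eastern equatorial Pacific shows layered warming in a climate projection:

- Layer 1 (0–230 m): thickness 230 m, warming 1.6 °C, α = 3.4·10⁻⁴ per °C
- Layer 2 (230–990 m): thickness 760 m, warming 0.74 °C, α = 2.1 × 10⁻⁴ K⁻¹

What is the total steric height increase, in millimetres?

about 243 mm

0–230 m: 3.4×10⁻⁴ × 230 × 1.6 = 0.12512 m
230–990 m: 760 × 2.1×10⁻⁴ × 0.74 = 0.118104 m
Δh = 0.12512 + 0.118104 = 0.243224 m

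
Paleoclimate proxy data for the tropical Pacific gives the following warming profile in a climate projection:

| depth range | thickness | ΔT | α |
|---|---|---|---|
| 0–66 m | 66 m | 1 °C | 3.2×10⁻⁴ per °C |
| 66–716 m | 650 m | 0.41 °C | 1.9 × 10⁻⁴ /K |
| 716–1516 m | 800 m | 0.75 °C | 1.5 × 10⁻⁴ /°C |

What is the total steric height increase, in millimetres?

3.2×10⁻⁴ × 66 × 1 = 0.02112 m
66–716 m: 1.9×10⁻⁴ × 0.41 × 650 = 0.050635 m
0.75 × 1.5×10⁻⁴ × 800 = 0.09000 m
Δh = 0.02112 + 0.050635 + 0.09000 = 0.161755 m ≈ 160 mm

Δh = 160 mm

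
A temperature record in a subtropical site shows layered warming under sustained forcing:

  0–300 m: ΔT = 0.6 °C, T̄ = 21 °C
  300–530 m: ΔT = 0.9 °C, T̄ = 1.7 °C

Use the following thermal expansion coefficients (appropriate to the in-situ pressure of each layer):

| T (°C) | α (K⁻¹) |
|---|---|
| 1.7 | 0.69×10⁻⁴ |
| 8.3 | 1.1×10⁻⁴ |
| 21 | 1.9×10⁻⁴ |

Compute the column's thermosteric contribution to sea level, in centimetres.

Layer 1 at 21 °C → α = 1.9×10⁻⁴ K⁻¹
Layer 2 at 1.7 °C → α = 0.69×10⁻⁴ K⁻¹
0–300 m: 0.6 × 300 × 1.9×10⁻⁴ = 0.03420 m
230 × 0.9 × 0.69×10⁻⁴ = 0.014283 m
Δh = 0.03420 + 0.014283 = 0.048483 m

4.85 cm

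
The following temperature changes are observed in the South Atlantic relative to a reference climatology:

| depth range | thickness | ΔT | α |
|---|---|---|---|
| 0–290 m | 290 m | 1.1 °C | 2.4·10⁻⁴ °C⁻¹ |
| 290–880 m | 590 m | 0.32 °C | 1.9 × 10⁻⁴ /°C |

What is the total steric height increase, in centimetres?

0–290 m: 290 × 1.1 × 2.4×10⁻⁴ = 0.07656 m
290–880 m: 0.32 × 590 × 1.9×10⁻⁴ = 0.035872 m
Δh = 0.07656 + 0.035872 = 0.112432 m ≈ 11.2 cm

Δh = 11.2 cm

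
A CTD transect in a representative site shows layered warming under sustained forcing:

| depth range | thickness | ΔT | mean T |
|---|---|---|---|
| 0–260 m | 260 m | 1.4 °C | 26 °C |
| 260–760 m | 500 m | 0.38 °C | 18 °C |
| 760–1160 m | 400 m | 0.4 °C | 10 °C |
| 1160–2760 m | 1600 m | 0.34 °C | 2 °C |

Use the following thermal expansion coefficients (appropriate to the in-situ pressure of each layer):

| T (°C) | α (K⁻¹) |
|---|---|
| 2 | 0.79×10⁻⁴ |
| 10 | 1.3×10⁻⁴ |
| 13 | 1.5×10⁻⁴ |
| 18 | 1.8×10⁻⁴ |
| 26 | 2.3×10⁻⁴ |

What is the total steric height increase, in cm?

Δh ≈ 18.2 cm

Layer 1 at 26 °C → α = 2.3×10⁻⁴ K⁻¹
Layer 2 at 18 °C → α = 1.8×10⁻⁴ K⁻¹
Layer 3 at 10 °C → α = 1.3×10⁻⁴ K⁻¹
Layer 4 at 2 °C → α = 0.79×10⁻⁴ K⁻¹
0–260 m: 1.4 × 2.3×10⁻⁴ × 260 = 0.08372 m
0.38 × 500 × 1.8×10⁻⁴ = 0.03420 m
760–1160 m: 400 × 0.4 × 1.3×10⁻⁴ = 0.02080 m
0.34 × 0.79×10⁻⁴ × 1600 = 0.042976 m
Δh = 0.08372 + 0.03420 + 0.02080 + 0.042976 = 0.181696 m ≈ 18.2 cm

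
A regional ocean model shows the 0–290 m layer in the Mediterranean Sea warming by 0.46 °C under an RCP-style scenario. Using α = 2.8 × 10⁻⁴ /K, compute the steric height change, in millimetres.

37.4 mm of thermosteric rise

Δh = αΔT·H = 2.8×10⁻⁴ × 0.46 × 290 = 0.037352 m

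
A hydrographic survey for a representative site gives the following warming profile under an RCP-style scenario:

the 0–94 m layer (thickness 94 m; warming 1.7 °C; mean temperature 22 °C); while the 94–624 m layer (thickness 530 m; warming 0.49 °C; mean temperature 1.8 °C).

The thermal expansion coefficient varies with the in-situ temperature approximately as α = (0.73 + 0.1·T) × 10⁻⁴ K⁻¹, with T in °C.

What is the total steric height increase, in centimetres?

Δh = 7.05 cm

Layer 1: α = (0.73 + 0.1×22)×10⁻⁴ = 2.93×10⁻⁴ K⁻¹
Layer 2: α = (0.73 + 0.1×1.8)×10⁻⁴ = 0.91×10⁻⁴ K⁻¹
0–94 m: 1.7 × 94 × 2.93×10⁻⁴ = 0.0468214 m
530 × 0.49 × 0.91×10⁻⁴ = 0.0236327 m
Δh = 0.0468214 + 0.0236327 = 0.0704541 m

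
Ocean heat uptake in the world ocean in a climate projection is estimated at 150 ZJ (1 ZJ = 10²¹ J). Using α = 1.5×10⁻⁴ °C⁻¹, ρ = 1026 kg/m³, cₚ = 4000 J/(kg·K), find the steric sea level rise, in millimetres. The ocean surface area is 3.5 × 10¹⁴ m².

Per unit area: Q = 150×10²¹ / (3.5×10¹⁴) ≈ 4.286×10⁸ J/m²
Δh = αQ/(ρcₚ) = 1.5×10⁻⁴ × 4.286×10⁸ / (1026 × 4000) ≈ 0.015665 m

about 15.7 mm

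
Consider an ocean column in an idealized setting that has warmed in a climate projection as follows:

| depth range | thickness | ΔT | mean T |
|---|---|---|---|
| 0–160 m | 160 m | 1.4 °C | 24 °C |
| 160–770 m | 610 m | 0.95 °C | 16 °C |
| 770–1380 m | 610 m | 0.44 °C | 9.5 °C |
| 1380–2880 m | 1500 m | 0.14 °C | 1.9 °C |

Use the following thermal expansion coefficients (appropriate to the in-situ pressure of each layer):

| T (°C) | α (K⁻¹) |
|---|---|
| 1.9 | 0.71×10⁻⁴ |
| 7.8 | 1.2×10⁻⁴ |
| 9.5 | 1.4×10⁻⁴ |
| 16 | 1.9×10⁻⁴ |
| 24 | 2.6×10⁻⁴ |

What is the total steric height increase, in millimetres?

Δh = 220 mm

Layer 1 at 24 °C → α = 2.6×10⁻⁴ K⁻¹
Layer 2 at 16 °C → α = 1.9×10⁻⁴ K⁻¹
Layer 3 at 9.5 °C → α = 1.4×10⁻⁴ K⁻¹
Layer 4 at 1.9 °C → α = 0.71×10⁻⁴ K⁻¹
2.6×10⁻⁴ × 1.4 × 160 = 0.05824 m
610 × 1.9×10⁻⁴ × 0.95 = 0.110105 m
Layer 3: 610 × 0.44 × 1.4×10⁻⁴ = 0.037576 m
1380–2880 m: 0.71×10⁻⁴ × 1500 × 0.14 = 0.01491 m
Δh = 0.05824 + 0.110105 + 0.037576 + 0.01491 = 0.220831 m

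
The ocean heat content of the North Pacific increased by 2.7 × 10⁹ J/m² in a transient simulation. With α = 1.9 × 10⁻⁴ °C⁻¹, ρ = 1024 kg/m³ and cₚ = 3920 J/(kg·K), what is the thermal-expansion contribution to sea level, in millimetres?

Δh ≈ 128 mm

Δh = αQ/(ρcₚ) = 1.9×10⁻⁴ × 2.7×10⁹ / (1024 × 3920) ≈ 0.12780 m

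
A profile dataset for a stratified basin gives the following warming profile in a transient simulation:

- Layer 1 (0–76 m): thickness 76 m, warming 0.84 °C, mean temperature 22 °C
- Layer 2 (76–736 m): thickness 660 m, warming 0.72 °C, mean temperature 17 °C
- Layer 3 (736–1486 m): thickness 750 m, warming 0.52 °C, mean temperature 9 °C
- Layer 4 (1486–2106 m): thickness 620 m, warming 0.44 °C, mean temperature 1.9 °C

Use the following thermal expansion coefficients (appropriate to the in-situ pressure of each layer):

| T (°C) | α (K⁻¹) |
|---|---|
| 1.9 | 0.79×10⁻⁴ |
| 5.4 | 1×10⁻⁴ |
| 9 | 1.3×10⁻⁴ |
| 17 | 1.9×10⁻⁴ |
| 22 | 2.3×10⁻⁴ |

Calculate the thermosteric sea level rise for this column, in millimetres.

Layer 1 at 22 °C → α = 2.3×10⁻⁴ K⁻¹
Layer 2 at 17 °C → α = 1.9×10⁻⁴ K⁻¹
Layer 3 at 9 °C → α = 1.3×10⁻⁴ K⁻¹
Layer 4 at 1.9 °C → α = 0.79×10⁻⁴ K⁻¹
76 × 0.84 × 2.3×10⁻⁴ = 0.0146832 m
Layer 2: 1.9×10⁻⁴ × 0.72 × 660 = 0.090288 m
736–1486 m: 1.3×10⁻⁴ × 0.52 × 750 = 0.05070 m
0.44 × 620 × 0.79×10⁻⁴ = 0.0215512 m
Δh = 0.0146832 + 0.090288 + 0.05070 + 0.0215512 = 0.1772224 m ≈ 180 mm

180 mm of thermosteric rise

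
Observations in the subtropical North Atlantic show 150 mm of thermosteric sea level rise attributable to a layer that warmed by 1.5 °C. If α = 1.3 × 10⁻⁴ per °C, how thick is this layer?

H ≈ 769 m

H = Δh/(αΔT) = 0.15 / (1.3×10⁻⁴ × 1.5) ≈ 769.2 m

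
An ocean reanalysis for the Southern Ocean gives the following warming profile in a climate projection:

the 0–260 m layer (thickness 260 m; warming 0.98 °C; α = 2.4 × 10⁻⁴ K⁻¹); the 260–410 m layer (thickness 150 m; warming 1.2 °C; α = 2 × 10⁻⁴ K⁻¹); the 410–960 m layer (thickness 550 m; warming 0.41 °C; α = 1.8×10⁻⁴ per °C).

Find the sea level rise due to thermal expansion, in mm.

about 138 mm

2.4×10⁻⁴ × 0.98 × 260 = 0.061152 m
Layer 2: 150 × 2×10⁻⁴ × 1.2 = 0.03600 m
Layer 3: 1.8×10⁻⁴ × 550 × 0.41 = 0.04059 m
Δh = 0.061152 + 0.03600 + 0.04059 = 0.137742 m ≈ 138 mm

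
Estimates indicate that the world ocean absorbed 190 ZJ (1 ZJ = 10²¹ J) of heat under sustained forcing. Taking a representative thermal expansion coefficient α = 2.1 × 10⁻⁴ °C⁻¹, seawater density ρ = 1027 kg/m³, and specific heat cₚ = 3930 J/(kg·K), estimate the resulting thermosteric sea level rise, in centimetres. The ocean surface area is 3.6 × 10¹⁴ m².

2.75 cm

Per unit area: Q = 190×10²¹ / (3.6×10¹⁴) ≈ 5.278×10⁸ J/m²
Δh = αQ/(ρcₚ) = 2.1×10⁻⁴ × 5.278×10⁸ / (1027 × 3930) ≈ 0.027462 m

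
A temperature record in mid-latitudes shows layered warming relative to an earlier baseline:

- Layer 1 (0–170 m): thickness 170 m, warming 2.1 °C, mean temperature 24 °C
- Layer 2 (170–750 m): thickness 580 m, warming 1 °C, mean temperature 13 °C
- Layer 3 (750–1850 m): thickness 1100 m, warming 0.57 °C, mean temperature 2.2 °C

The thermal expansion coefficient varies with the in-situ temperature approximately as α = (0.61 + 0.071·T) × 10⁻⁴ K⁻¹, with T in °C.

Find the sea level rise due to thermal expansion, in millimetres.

220 mm

Layer 1: α = (0.61 + 0.071×24)×10⁻⁴ = 2.314×10⁻⁴ K⁻¹
Layer 2: α = (0.61 + 0.071×13)×10⁻⁴ = 1.533×10⁻⁴ K⁻¹
Layer 3: α = (0.61 + 0.071×2.2)×10⁻⁴ = 0.7662×10⁻⁴ K⁻¹
170 × 2.314×10⁻⁴ × 2.1 = 0.0826098 m
Layer 2: 1 × 580 × 1.533×10⁻⁴ = 0.088914 m
750–1850 m: 0.7662×10⁻⁴ × 1100 × 0.57 = 0.04804074 m
Δh = 0.0826098 + 0.088914 + 0.04804074 = 0.21956454 m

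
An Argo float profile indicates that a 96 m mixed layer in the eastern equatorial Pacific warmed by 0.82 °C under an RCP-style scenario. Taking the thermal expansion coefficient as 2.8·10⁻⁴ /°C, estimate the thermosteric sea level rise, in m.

Δh ≈ 0.022 m

Δh = αΔT·H = 2.8×10⁻⁴ × 0.82 × 96 = 0.0220416 m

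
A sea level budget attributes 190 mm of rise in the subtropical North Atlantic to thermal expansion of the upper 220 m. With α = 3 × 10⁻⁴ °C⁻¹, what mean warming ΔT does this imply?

ΔT ≈ 2.88 °C

ΔT = Δh/(αH) = 0.19 / (3×10⁻⁴ × 220) ≈ 2.879 °C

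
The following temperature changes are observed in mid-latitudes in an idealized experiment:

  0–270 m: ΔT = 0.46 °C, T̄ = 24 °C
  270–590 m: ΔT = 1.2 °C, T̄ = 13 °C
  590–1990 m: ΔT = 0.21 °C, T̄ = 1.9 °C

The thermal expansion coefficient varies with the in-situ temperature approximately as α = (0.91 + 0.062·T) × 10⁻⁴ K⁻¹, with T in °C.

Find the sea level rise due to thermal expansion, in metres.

0.126 m of thermosteric rise

Layer 1: α = (0.91 + 0.062×24)×10⁻⁴ = 2.398×10⁻⁴ K⁻¹
Layer 2: α = (0.91 + 0.062×13)×10⁻⁴ = 1.716×10⁻⁴ K⁻¹
Layer 3: α = (0.91 + 0.062×1.9)×10⁻⁴ = 1.0278×10⁻⁴ K⁻¹
Layer 1: 2.398×10⁻⁴ × 270 × 0.46 = 0.02978316 m
320 × 1.2 × 1.716×10⁻⁴ = 0.0658944 m
Layer 3: 1.0278×10⁻⁴ × 0.21 × 1400 = 0.03021732 m
Δh = 0.02978316 + 0.0658944 + 0.03021732 = 0.12589488 m ≈ 0.126 m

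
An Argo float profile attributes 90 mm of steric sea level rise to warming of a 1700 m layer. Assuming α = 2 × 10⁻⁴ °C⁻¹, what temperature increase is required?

ΔT = Δh/(αH) = 0.09 / (2×10⁻⁴ × 1700) ≈ 0.2647 °C

about 0.265 °C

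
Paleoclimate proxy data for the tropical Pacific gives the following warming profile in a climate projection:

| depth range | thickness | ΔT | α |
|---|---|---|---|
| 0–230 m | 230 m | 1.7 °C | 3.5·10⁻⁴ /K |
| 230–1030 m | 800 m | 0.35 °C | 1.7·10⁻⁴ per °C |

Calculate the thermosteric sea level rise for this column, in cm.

Layer 1: 3.5×10⁻⁴ × 230 × 1.7 = 0.13685 m
Layer 2: 800 × 1.7×10⁻⁴ × 0.35 = 0.04760 m
Δh = 0.13685 + 0.04760 = 0.18445 m

about 18.4 cm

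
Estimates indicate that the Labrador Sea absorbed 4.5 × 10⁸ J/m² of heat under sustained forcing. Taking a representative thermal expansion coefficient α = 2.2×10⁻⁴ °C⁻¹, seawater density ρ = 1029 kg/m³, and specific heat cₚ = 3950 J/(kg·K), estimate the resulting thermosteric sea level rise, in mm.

Δh = αQ/(ρcₚ) = 2.2×10⁻⁴ × 4.5×10⁸ / (1029 × 3950) ≈ 0.024357 m

about 24.4 mm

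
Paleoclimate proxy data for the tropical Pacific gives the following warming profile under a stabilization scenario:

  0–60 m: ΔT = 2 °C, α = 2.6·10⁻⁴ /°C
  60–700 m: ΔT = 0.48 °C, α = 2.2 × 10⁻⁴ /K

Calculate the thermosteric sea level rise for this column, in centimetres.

Δh ≈ 9.88 cm

2.6×10⁻⁴ × 60 × 2 = 0.03120 m
60–700 m: 0.48 × 2.2×10⁻⁴ × 640 = 0.067584 m
Δh = 0.03120 + 0.067584 = 0.098784 m ≈ 9.88 cm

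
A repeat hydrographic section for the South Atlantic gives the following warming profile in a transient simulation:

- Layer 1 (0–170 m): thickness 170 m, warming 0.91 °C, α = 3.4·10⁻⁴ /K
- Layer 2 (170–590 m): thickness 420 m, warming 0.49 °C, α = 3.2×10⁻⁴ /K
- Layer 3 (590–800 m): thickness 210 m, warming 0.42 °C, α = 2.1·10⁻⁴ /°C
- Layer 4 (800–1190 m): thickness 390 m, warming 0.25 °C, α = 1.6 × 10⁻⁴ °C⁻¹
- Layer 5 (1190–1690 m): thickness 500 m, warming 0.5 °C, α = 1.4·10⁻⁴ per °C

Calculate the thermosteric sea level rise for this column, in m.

Δh = 0.188 m

Layer 1: 170 × 0.91 × 3.4×10⁻⁴ = 0.052598 m
420 × 3.2×10⁻⁴ × 0.49 = 0.065856 m
590–800 m: 0.42 × 2.1×10⁻⁴ × 210 = 0.018522 m
Layer 4: 0.25 × 390 × 1.6×10⁻⁴ = 0.01560 m
1190–1690 m: 1.4×10⁻⁴ × 0.5 × 500 = 0.03500 m
Δh = 0.052598 + 0.065856 + 0.018522 + 0.01560 + 0.03500 = 0.187576 m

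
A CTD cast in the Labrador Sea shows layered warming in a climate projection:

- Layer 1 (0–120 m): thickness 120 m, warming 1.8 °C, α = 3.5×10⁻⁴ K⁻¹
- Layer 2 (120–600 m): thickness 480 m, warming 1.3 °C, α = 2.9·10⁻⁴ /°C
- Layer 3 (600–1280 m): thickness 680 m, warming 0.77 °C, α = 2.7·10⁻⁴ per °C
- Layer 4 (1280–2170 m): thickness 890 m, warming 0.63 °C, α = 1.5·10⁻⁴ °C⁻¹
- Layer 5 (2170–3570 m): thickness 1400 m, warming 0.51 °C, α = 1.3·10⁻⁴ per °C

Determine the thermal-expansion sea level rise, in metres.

Layer 1: 1.8 × 120 × 3.5×10⁻⁴ = 0.07560 m
120–600 m: 1.3 × 2.9×10⁻⁴ × 480 = 0.18096 m
Layer 3: 0.77 × 680 × 2.7×10⁻⁴ = 0.141372 m
Layer 4: 890 × 0.63 × 1.5×10⁻⁴ = 0.084105 m
Layer 5: 0.51 × 1.3×10⁻⁴ × 1400 = 0.09282 m
Δh = 0.07560 + 0.18096 + 0.141372 + 0.084105 + 0.09282 = 0.574857 m

0.575 m of thermosteric rise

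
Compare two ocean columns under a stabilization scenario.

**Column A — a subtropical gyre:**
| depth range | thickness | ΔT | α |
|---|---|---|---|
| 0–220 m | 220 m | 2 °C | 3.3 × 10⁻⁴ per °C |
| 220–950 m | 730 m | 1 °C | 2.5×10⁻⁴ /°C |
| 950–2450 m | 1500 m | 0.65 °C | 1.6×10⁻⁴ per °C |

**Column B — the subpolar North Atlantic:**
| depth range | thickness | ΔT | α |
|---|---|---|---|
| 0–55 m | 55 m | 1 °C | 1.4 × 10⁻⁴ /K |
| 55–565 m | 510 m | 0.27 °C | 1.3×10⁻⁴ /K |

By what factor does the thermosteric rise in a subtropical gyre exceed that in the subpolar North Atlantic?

19

A Layer 1: 2 × 3.3×10⁻⁴ × 220 = 0.14520 m
A 220–950 m: 2.5×10⁻⁴ × 1 × 730 = 0.18250 m
A Layer 3: 1.6×10⁻⁴ × 1500 × 0.65 = 0.15600 m
A total: 0.48370 m
B Layer 1: 55 × 1.4×10⁻⁴ × 1 = 0.00770 m
B Layer 2: 510 × 1.3×10⁻⁴ × 0.27 = 0.017901 m
B total: 0.025601 m
Ratio: 0.48370 / 0.025601 ≈ 18.89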